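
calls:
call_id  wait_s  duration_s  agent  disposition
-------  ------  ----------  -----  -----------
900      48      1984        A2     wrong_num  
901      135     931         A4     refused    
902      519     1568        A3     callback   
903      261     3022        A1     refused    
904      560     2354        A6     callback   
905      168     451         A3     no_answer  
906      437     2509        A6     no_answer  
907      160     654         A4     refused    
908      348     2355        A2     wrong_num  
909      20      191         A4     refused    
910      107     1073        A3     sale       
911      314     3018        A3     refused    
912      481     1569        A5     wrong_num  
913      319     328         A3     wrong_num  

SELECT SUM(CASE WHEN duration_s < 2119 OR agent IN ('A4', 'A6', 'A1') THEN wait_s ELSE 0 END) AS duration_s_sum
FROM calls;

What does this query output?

call_id=900: ✓ → 48
call_id=901: ✓ → 135
call_id=902: ✓ → 519
call_id=903: ✓ → 261
call_id=904: ✓ → 560
call_id=905: ✓ → 168
call_id=906: ✓ → 437
call_id=907: ✓ → 160
call_id=908: ✗
call_id=909: ✓ → 20
call_id=910: ✓ → 107
call_id=911: ✗
call_id=912: ✓ → 481
call_id=913: ✓ → 319
duration_s_sum = 48 + 135 + 519 + 261 + 560 + 168 + 437 + 160 + 20 + 107 + 481 + 319 = 3215

3215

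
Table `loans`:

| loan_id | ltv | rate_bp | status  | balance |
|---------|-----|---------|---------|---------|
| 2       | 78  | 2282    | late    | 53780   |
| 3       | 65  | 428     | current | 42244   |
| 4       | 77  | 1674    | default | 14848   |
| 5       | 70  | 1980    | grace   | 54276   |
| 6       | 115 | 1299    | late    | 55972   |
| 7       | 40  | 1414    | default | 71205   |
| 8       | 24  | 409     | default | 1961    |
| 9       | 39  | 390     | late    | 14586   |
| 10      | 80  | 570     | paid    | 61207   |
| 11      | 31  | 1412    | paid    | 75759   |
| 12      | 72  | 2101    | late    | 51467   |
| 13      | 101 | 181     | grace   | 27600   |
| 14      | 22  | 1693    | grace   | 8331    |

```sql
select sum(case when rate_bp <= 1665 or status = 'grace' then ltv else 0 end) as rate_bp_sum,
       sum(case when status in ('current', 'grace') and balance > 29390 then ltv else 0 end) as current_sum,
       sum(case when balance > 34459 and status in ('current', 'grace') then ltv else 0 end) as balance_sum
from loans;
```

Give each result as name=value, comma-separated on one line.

[rate_bp_sum: rate_bp <= 1665 or status = 'grace']
loan_id=2: ✗
loan_id=3: ✓ → 65
loan_id=4: ✗
loan_id=5: ✓ → 70
loan_id=6: ✓ → 115
loan_id=7: ✓ → 40
loan_id=8: ✓ → 24
loan_id=9: ✓ → 39
loan_id=10: ✓ → 80
loan_id=11: ✓ → 31
loan_id=12: ✗
loan_id=13: ✓ → 101
loan_id=14: ✓ → 22
rate_bp_sum = 65 + 70 + 115 + 40 + 24 + 39 + 80 + 31 + 101 + 22 = 587
—
[current_sum: status in ('current', 'grace') and balance > 29390]
loan_id=2: ✗
loan_id=3: ✓ → 65
loan_id=4: ✗
loan_id=5: ✓ → 70
loan_id=6: ✗
loan_id=7: ✗
loan_id=8: ✗
loan_id=9: ✗
loan_id=10: ✗
loan_id=11: ✗
loan_id=12: ✗
loan_id=13: ✗
loan_id=14: ✗
current_sum = 65 + 70 = 135
—
[balance_sum: balance > 34459 and status in ('current', 'grace')]
loan_id=2: ✗
loan_id=3: ✓ → 65
loan_id=4: ✗
loan_id=5: ✓ → 70
loan_id=6: ✗
loan_id=7: ✗
loan_id=8: ✗
loan_id=9: ✗
loan_id=10: ✗
loan_id=11: ✗
loan_id=12: ✗
loan_id=13: ✗
loan_id=14: ✗
balance_sum = 65 + 70 = 135

rate_bp_sum=587, current_sum=135, balance_sum=135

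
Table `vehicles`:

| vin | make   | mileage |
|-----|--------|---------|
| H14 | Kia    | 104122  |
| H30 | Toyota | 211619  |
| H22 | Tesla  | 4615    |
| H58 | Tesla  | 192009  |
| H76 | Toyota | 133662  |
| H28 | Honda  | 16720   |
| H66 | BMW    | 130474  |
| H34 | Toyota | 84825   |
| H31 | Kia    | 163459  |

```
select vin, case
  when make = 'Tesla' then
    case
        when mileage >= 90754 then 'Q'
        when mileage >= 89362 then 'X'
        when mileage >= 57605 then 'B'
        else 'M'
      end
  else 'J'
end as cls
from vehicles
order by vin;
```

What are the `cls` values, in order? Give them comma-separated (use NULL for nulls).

vin=H14: make='Kia' → outer ELSE → J
vin=H22: make='Tesla' → inner[ELSE] → M
vin=H28: make='Honda' → outer ELSE → J
vin=H30: make='Toyota' → outer ELSE → J
vin=H31: make='Kia' → outer ELSE → J
vin=H34: make='Toyota' → outer ELSE → J
vin=H58: make='Tesla' → inner[mileage >= 90754] → Q
vin=H66: make='BMW' → outer ELSE → J
vin=H76: make='Toyota' → outer ELSE → J

J, M, J, J, J, J, Q, J, J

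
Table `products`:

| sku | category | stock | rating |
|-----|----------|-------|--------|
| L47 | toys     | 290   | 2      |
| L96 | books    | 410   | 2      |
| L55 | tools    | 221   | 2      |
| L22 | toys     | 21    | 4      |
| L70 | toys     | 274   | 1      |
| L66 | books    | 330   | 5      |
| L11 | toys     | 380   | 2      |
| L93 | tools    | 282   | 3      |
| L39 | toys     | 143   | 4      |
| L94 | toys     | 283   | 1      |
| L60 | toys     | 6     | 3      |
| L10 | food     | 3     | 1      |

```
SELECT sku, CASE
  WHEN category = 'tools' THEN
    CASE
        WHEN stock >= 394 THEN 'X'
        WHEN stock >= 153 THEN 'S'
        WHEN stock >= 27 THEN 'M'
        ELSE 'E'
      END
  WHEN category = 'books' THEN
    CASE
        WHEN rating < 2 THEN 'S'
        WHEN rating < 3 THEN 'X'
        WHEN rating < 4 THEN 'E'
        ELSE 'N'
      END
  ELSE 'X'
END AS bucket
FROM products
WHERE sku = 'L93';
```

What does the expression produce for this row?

S

sku = L93: category=tools, stock=282, rating=3.
category='tools' → inner[stock >= 153] → S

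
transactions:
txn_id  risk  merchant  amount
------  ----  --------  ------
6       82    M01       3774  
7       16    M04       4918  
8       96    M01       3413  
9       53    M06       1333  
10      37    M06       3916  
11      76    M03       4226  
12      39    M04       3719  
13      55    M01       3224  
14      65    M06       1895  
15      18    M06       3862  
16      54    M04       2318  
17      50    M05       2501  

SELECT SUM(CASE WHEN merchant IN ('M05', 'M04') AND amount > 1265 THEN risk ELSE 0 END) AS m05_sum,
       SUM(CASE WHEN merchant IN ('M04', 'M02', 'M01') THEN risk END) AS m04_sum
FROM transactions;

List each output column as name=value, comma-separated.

[m05_sum: merchant IN ('M05', 'M04') AND amount > 1265]
txn_id=6: ✗
txn_id=7: ✓ → 16
txn_id=8: ✗
txn_id=9: ✗
txn_id=10: ✗
txn_id=11: ✗
txn_id=12: ✓ → 39
txn_id=13: ✗
txn_id=14: ✗
txn_id=15: ✗
txn_id=16: ✓ → 54
txn_id=17: ✓ → 50
m05_sum = 16 + 39 + 54 + 50 = 159
—
[m04_sum: merchant IN ('M04', 'M02', 'M01')]
txn_id=6: ✓ → 82
txn_id=7: ✓ → 16
txn_id=8: ✓ → 96
txn_id=9: ✗
txn_id=10: ✗
txn_id=11: ✗
txn_id=12: ✓ → 39
txn_id=13: ✓ → 55
txn_id=14: ✗
txn_id=15: ✗
txn_id=16: ✓ → 54
txn_id=17: ✗
m04_sum = 82 + 16 + 96 + 39 + 55 + 54 = 342

m05_sum=159, m04_sum=342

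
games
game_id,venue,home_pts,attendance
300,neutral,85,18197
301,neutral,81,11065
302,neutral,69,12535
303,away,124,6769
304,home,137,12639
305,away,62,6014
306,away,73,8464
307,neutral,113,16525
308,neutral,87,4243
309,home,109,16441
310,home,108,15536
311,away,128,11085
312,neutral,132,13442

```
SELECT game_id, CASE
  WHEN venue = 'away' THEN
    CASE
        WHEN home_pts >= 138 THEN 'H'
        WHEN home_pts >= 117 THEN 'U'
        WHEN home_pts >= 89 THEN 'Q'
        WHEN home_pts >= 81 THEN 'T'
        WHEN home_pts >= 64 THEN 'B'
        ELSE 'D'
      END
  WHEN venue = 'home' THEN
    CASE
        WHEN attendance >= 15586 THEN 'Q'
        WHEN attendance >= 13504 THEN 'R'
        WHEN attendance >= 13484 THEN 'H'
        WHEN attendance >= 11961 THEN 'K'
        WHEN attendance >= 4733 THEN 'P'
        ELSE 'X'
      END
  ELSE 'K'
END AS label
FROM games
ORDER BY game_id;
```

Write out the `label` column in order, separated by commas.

K, K, K, U, K, D, B, K, K, Q, R, U, K

game_id=300: venue='neutral' → outer ELSE → K
game_id=301: venue='neutral' → outer ELSE → K
game_id=302: venue='neutral' → outer ELSE → K
game_id=303: venue='away' → inner[home_pts >= 117] → U
game_id=304: venue='home' → inner[attendance >= 11961] → K
game_id=305: venue='away' → inner[ELSE] → D
game_id=306: venue='away' → inner[home_pts >= 64] → B
game_id=307: venue='neutral' → outer ELSE → K
game_id=308: venue='neutral' → outer ELSE → K
game_id=309: venue='home' → inner[attendance >= 15586] → Q
game_id=310: venue='home' → inner[attendance >= 13504] → R
game_id=311: venue='away' → inner[home_pts >= 117] → U
game_id=312: venue='neutral' → outer ELSE → K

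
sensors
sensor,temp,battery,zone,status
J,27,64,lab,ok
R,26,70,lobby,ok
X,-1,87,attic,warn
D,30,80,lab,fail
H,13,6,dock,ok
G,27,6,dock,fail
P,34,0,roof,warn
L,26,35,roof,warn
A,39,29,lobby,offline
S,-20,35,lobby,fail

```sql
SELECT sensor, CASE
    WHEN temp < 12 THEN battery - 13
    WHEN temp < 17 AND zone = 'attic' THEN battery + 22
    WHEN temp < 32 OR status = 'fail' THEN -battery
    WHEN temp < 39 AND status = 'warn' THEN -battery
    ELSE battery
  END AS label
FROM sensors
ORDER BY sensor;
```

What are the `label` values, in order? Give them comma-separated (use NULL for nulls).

29, -80, -6, -6, -64, -35, 0, -70, 22, 74

sensor=A: ELSE → 29
sensor=D: temp < 32 OR status = 'fail' → -80
sensor=G: temp < 32 OR status = 'fail' → -6
sensor=H: temp < 32 OR status = 'fail' → -6
sensor=J: temp < 32 OR status = 'fail' → -64
sensor=L: temp < 32 OR status = 'fail' → -35
sensor=P: temp < 39 AND status = 'warn' → 0
sensor=R: temp < 32 OR status = 'fail' → -70
sensor=S: temp < 12 → 22
sensor=X: temp < 12 → 74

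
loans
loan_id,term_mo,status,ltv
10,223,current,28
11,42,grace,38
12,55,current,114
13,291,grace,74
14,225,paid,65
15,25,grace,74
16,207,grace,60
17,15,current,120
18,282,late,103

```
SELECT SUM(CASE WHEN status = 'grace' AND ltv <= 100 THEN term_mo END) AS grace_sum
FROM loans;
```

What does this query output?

565

loan_id=10: ✗
loan_id=11: ✓ → 42
loan_id=12: ✗
loan_id=13: ✓ → 291
loan_id=14: ✗
loan_id=15: ✓ → 25
loan_id=16: ✓ → 207
loan_id=17: ✗
loan_id=18: ✗
grace_sum = 42 + 291 + 25 + 207 = 565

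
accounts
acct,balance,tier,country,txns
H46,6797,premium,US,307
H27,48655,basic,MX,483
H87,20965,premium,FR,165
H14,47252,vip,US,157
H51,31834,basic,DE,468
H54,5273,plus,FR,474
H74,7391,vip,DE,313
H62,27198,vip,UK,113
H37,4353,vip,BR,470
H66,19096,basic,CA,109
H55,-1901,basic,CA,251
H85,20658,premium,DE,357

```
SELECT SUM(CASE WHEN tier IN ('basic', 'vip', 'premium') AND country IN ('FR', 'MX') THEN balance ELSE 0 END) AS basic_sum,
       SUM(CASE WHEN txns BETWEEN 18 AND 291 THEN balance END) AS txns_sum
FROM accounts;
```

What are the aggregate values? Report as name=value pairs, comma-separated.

basic_sum=69620, txns_sum=112610

[basic_sum: tier IN ('basic', 'vip', 'premium') AND country IN ('FR', 'MX')]
acct=H46: ✗
acct=H27: ✓ → 48655
acct=H87: ✓ → 20965
acct=H14: ✗
acct=H51: ✗
acct=H54: ✗
acct=H74: ✗
acct=H62: ✗
acct=H37: ✗
acct=H66: ✗
acct=H55: ✗
acct=H85: ✗
basic_sum = 48655 + 20965 = 69620
—
[txns_sum: txns BETWEEN 18 AND 291]
acct=H46: ✗
acct=H27: ✗
acct=H87: ✓ → 20965
acct=H14: ✓ → 47252
acct=H51: ✗
acct=H54: ✗
acct=H74: ✗
acct=H62: ✓ → 27198
acct=H37: ✗
acct=H66: ✓ → 19096
acct=H55: ✓ → -1901
acct=H85: ✗
txns_sum = 20965 + 47252 + 27198 + 19096 + -1901 = 112610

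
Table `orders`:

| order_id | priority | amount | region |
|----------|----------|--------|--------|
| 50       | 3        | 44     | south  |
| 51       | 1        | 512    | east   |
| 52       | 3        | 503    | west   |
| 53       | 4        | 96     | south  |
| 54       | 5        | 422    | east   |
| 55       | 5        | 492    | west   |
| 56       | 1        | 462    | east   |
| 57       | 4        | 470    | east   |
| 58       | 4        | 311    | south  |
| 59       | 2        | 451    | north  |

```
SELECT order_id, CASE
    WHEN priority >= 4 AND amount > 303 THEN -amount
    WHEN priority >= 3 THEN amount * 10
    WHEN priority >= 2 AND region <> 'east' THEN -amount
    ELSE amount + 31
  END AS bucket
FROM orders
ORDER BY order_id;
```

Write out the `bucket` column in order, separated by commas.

order_id=50: priority >= 3 → 440
order_id=51: ELSE → 543
order_id=52: priority >= 3 → 5030
order_id=53: priority >= 3 → 960
order_id=54: priority >= 4 AND amount > 303 → -422
order_id=55: priority >= 4 AND amount > 303 → -492
order_id=56: ELSE → 493
order_id=57: priority >= 4 AND amount > 303 → -470
order_id=58: priority >= 4 AND amount > 303 → -311
order_id=59: priority >= 2 AND region <> 'east' → -451

440, 543, 5030, 960, -422, -492, 493, -470, -311, -451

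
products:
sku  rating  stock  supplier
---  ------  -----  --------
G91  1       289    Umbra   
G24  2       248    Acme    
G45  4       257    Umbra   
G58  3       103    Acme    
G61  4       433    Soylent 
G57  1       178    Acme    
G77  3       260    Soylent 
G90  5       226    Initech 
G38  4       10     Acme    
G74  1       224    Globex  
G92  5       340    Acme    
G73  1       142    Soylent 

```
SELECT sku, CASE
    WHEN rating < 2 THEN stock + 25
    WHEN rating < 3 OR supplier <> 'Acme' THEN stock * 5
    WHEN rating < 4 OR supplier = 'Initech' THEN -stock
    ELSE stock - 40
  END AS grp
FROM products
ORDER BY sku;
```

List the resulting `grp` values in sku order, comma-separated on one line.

sku=G24: rating < 3 OR supplier <> 'Acme' → 1240
sku=G38: ELSE → -30
sku=G45: rating < 3 OR supplier <> 'Acme' → 1285
sku=G57: rating < 2 → 203
sku=G58: rating < 4 OR supplier = 'Initech' → -103
sku=G61: rating < 3 OR supplier <> 'Acme' → 2165
sku=G73: rating < 2 → 167
sku=G74: rating < 2 → 249
sku=G77: rating < 3 OR supplier <> 'Acme' → 1300
sku=G90: rating < 3 OR supplier <> 'Acme' → 1130
sku=G91: rating < 2 → 314
sku=G92: ELSE → 300

1240, -30, 1285, 203, -103, 2165, 167, 249, 1300, 1130, 314, 300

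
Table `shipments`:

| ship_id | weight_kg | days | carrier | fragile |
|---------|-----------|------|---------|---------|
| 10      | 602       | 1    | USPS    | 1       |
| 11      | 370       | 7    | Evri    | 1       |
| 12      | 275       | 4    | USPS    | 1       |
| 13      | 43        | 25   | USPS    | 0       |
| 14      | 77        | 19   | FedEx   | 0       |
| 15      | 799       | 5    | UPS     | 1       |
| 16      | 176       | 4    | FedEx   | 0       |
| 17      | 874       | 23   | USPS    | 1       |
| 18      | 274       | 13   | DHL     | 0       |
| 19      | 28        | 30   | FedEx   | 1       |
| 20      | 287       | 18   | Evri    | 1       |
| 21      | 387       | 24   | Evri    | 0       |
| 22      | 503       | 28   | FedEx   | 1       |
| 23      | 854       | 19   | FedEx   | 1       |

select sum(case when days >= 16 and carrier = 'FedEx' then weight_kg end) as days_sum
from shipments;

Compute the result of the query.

1462

ship_id=10: ✗
ship_id=11: ✗
ship_id=12: ✗
ship_id=13: ✗
ship_id=14: ✓ → 77
ship_id=15: ✗
ship_id=16: ✗
ship_id=17: ✗
ship_id=18: ✗
ship_id=19: ✓ → 28
ship_id=20: ✗
ship_id=21: ✗
ship_id=22: ✓ → 503
ship_id=23: ✓ → 854
days_sum = 77 + 28 + 503 + 854 = 1462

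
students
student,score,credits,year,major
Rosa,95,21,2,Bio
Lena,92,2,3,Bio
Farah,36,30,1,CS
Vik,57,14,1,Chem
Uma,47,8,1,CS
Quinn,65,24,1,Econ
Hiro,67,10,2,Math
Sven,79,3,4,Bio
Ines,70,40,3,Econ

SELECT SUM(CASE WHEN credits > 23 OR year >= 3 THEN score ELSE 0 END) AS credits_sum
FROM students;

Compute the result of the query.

342

student=Rosa: ✗
student=Lena: ✓ → 92
student=Farah: ✓ → 36
student=Vik: ✗
student=Uma: ✗
student=Quinn: ✓ → 65
student=Hiro: ✗
student=Sven: ✓ → 79
student=Ines: ✓ → 70
credits_sum = 92 + 36 + 65 + 79 + 70 = 342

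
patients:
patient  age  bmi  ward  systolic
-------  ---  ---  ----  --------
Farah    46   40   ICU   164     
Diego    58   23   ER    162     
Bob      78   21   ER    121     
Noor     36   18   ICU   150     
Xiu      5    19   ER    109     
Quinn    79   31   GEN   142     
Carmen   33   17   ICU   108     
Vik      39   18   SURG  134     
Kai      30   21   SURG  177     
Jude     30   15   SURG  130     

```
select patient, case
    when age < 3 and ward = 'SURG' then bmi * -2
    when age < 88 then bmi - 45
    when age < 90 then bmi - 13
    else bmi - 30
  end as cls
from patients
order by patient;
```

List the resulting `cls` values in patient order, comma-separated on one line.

-24, -28, -22, -5, -30, -24, -27, -14, -27, -26

patient=Bob: age < 88 → -24
patient=Carmen: age < 88 → -28
patient=Diego: age < 88 → -22
patient=Farah: age < 88 → -5
patient=Jude: age < 88 → -30
patient=Kai: age < 88 → -24
patient=Noor: age < 88 → -27
patient=Quinn: age < 88 → -14
patient=Vik: age < 88 → -27
patient=Xiu: age < 88 → -26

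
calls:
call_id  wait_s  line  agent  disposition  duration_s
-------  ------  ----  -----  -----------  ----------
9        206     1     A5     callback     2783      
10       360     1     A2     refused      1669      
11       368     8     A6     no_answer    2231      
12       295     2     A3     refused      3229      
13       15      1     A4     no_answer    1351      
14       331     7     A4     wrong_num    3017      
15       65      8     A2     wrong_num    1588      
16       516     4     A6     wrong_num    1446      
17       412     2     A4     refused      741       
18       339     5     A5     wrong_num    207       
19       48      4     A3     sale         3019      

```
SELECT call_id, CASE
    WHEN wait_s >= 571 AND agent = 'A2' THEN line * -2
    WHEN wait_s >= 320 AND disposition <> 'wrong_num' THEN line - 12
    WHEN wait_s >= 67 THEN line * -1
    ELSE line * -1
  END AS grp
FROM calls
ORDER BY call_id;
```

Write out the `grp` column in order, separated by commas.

-1, -11, -4, -2, -1, -7, -8, -4, -10, -5, -4

call_id=9: wait_s >= 67 → -1
call_id=10: wait_s >= 320 AND disposition <> 'wrong_num' → -11
call_id=11: wait_s >= 320 AND disposition <> 'wrong_num' → -4
call_id=12: wait_s >= 67 → -2
call_id=13: ELSE → -1
call_id=14: wait_s >= 67 → -7
call_id=15: ELSE → -8
call_id=16: wait_s >= 67 → -4
call_id=17: wait_s >= 320 AND disposition <> 'wrong_num' → -10
call_id=18: wait_s >= 67 → -5
call_id=19: ELSE → -4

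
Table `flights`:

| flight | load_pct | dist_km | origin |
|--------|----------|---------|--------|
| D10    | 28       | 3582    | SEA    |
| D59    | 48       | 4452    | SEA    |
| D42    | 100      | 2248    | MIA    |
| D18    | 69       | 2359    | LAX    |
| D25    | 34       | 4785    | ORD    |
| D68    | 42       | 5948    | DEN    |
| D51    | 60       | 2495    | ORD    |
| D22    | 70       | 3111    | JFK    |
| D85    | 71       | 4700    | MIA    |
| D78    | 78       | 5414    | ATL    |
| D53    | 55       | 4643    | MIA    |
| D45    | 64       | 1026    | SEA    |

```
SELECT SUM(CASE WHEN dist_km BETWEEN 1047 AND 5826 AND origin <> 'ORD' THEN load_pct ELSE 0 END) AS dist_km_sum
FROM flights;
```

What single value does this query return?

519

flight=D10: ✓ → 28
flight=D59: ✓ → 48
flight=D42: ✓ → 100
flight=D18: ✓ → 69
flight=D25: ✗
flight=D68: ✗
flight=D51: ✗
flight=D22: ✓ → 70
flight=D85: ✓ → 71
flight=D78: ✓ → 78
flight=D53: ✓ → 55
flight=D45: ✗
dist_km_sum = 28 + 48 + 100 + 69 + 70 + 71 + 78 + 55 = 519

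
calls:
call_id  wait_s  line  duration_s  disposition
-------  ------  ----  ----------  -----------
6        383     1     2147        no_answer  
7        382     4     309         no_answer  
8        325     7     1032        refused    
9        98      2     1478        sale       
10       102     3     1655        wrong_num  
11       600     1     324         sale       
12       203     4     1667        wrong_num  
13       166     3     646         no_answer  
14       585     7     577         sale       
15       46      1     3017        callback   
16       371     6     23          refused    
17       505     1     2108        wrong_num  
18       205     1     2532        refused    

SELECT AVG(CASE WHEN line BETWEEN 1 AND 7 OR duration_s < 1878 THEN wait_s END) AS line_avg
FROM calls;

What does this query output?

call_id=6: ✓ → 383
call_id=7: ✓ → 382
call_id=8: ✓ → 325
call_id=9: ✓ → 98
call_id=10: ✓ → 102
call_id=11: ✓ → 600
call_id=12: ✓ → 203
call_id=13: ✓ → 166
call_id=14: ✓ → 585
call_id=15: ✓ → 46
call_id=16: ✓ → 371
call_id=17: ✓ → 505
call_id=18: ✓ → 205
line_avg = (383 + 382 + 325 + 98 + 102 + 600 + 203 + 166 + 585 + 46 + 371 + 505 + 205) / 13 = 305.4615384615

305.4615384615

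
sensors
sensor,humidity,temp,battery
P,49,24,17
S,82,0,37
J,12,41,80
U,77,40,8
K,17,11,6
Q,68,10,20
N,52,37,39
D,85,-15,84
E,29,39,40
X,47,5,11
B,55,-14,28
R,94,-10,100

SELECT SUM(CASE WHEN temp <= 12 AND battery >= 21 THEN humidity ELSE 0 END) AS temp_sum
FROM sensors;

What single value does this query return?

316

sensor=P: ✗
sensor=S: ✓ → 82
sensor=J: ✗
sensor=U: ✗
sensor=K: ✗
sensor=Q: ✗
sensor=N: ✗
sensor=D: ✓ → 85
sensor=E: ✗
sensor=X: ✗
sensor=B: ✓ → 55
sensor=R: ✓ → 94
temp_sum = 82 + 85 + 55 + 94 = 316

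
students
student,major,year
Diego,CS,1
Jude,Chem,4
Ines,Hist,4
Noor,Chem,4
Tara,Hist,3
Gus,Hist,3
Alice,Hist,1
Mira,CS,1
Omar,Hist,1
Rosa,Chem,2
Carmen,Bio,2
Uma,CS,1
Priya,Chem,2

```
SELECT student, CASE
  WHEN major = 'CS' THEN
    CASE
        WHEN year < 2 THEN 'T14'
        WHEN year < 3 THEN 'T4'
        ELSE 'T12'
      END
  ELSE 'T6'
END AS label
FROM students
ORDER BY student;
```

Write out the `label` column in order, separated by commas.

student=Alice: major='Hist' → outer ELSE → T6
student=Carmen: major='Bio' → outer ELSE → T6
student=Diego: major='CS' → inner[year < 2] → T14
student=Gus: major='Hist' → outer ELSE → T6
student=Ines: major='Hist' → outer ELSE → T6
student=Jude: major='Chem' → outer ELSE → T6
student=Mira: major='CS' → inner[year < 2] → T14
student=Noor: major='Chem' → outer ELSE → T6
student=Omar: major='Hist' → outer ELSE → T6
student=Priya: major='Chem' → outer ELSE → T6
student=Rosa: major='Chem' → outer ELSE → T6
student=Tara: major='Hist' → outer ELSE → T6
student=Uma: major='CS' → inner[year < 2] → T14

T6, T6, T14, T6, T6, T6, T14, T6, T6, T6, T6, T6, T14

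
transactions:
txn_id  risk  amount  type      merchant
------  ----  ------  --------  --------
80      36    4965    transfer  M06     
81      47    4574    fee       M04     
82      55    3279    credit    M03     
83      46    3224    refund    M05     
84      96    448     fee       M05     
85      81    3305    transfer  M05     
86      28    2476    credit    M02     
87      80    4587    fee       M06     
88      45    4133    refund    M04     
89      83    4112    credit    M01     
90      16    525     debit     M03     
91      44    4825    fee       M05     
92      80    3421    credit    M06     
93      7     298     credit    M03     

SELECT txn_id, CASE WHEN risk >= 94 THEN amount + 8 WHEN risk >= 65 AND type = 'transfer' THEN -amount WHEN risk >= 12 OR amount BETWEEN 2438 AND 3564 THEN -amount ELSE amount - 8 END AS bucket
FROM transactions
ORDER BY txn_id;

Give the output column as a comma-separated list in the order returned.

txn_id=80: risk >= 12 OR amount BETWEEN 2438 AND 3564 → -4965
txn_id=81: risk >= 12 OR amount BETWEEN 2438 AND 3564 → -4574
txn_id=82: risk >= 12 OR amount BETWEEN 2438 AND 3564 → -3279
txn_id=83: risk >= 12 OR amount BETWEEN 2438 AND 3564 → -3224
txn_id=84: risk >= 94 → 456
txn_id=85: risk >= 65 AND type = 'transfer' → -3305
txn_id=86: risk >= 12 OR amount BETWEEN 2438 AND 3564 → -2476
txn_id=87: risk >= 12 OR amount BETWEEN 2438 AND 3564 → -4587
txn_id=88: risk >= 12 OR amount BETWEEN 2438 AND 3564 → -4133
txn_id=89: risk >= 12 OR amount BETWEEN 2438 AND 3564 → -4112
txn_id=90: risk >= 12 OR amount BETWEEN 2438 AND 3564 → -525
txn_id=91: risk >= 12 OR amount BETWEEN 2438 AND 3564 → -4825
txn_id=92: risk >= 12 OR amount BETWEEN 2438 AND 3564 → -3421
txn_id=93: ELSE → 290

-4965, -4574, -3279, -3224, 456, -3305, -2476, -4587, -4133, -4112, -525, -4825, -3421, 290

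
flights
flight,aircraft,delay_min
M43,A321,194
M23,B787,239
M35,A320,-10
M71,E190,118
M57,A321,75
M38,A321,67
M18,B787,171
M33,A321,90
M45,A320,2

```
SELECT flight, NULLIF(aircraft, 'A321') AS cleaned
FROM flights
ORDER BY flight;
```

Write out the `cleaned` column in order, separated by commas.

B787, B787, NULL, A320, NULL, NULL, A320, NULL, E190

flight=M18: aircraft=B787 vs A321: differ → B787
flight=M23: aircraft=B787 vs A321: differ → B787
flight=M33: aircraft=A321 vs A321: equal → NULL
flight=M35: aircraft=A320 vs A321: differ → A320
flight=M38: aircraft=A321 vs A321: equal → NULL
flight=M43: aircraft=A321 vs A321: equal → NULL
flight=M45: aircraft=A320 vs A321: differ → A320
flight=M57: aircraft=A321 vs A321: equal → NULL
flight=M71: aircraft=E190 vs A321: differ → E190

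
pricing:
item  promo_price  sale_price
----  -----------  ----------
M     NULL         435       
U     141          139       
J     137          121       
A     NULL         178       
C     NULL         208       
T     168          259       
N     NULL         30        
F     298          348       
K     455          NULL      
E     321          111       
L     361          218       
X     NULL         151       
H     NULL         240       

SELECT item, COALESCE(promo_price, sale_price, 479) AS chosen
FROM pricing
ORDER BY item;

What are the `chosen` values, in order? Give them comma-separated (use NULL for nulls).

178, 208, 321, 298, 240, 137, 455, 361, 435, 30, 168, 141, 151

item=A: promo_price=NULL, sale_price=178 → 178
item=C: promo_price=NULL, sale_price=208 → 208
item=E: promo_price=321 → 321
item=F: promo_price=298 → 298
item=H: promo_price=NULL, sale_price=240 → 240
item=J: promo_price=137 → 137
item=K: promo_price=455 → 455
item=L: promo_price=361 → 361
item=M: promo_price=NULL, sale_price=435 → 435
item=N: promo_price=NULL, sale_price=30 → 30
item=T: promo_price=168 → 168
item=U: promo_price=141 → 141
item=X: promo_price=NULL, sale_price=151 → 151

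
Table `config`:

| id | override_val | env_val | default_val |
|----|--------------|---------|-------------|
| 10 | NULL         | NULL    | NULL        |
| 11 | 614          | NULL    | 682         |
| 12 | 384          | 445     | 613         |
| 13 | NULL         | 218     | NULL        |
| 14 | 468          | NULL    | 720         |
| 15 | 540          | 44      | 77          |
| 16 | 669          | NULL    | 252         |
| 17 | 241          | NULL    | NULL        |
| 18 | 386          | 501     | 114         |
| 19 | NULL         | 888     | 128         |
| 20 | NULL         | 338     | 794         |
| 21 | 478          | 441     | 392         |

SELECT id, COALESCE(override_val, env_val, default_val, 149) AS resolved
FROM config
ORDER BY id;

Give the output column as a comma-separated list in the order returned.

149, 614, 384, 218, 468, 540, 669, 241, 386, 888, 338, 478

id=10: override_val=NULL, env_val=NULL, default_val=NULL, → literal 149 → 149
id=11: override_val=614 → 614
id=12: override_val=384 → 384
id=13: override_val=NULL, env_val=218 → 218
id=14: override_val=468 → 468
id=15: override_val=540 → 540
id=16: override_val=669 → 669
id=17: override_val=241 → 241
id=18: override_val=386 → 386
id=19: override_val=NULL, env_val=888 → 888
id=20: override_val=NULL, env_val=338 → 338
id=21: override_val=478 → 478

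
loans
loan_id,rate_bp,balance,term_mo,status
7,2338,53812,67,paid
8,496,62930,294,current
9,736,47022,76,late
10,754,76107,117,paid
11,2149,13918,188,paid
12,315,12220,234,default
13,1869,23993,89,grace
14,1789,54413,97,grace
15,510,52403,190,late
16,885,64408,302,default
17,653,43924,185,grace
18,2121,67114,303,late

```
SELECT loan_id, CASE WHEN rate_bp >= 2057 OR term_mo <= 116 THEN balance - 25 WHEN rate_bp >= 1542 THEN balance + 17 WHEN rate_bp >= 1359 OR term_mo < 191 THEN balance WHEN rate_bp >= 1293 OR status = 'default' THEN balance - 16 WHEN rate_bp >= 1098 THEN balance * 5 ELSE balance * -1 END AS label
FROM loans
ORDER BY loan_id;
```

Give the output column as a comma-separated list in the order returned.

loan_id=7: rate_bp >= 2057 OR term_mo <= 116 → 53787
loan_id=8: ELSE → -62930
loan_id=9: rate_bp >= 2057 OR term_mo <= 116 → 46997
loan_id=10: rate_bp >= 1359 OR term_mo < 191 → 76107
loan_id=11: rate_bp >= 2057 OR term_mo <= 116 → 13893
loan_id=12: rate_bp >= 1293 OR status = 'default' → 12204
loan_id=13: rate_bp >= 2057 OR term_mo <= 116 → 23968
loan_id=14: rate_bp >= 2057 OR term_mo <= 116 → 54388
loan_id=15: rate_bp >= 1359 OR term_mo < 191 → 52403
loan_id=16: rate_bp >= 1293 OR status = 'default' → 64392
loan_id=17: rate_bp >= 1359 OR term_mo < 191 → 43924
loan_id=18: rate_bp >= 2057 OR term_mo <= 116 → 67089

53787, -62930, 46997, 76107, 13893, 12204, 23968, 54388, 52403, 64392, 43924, 67089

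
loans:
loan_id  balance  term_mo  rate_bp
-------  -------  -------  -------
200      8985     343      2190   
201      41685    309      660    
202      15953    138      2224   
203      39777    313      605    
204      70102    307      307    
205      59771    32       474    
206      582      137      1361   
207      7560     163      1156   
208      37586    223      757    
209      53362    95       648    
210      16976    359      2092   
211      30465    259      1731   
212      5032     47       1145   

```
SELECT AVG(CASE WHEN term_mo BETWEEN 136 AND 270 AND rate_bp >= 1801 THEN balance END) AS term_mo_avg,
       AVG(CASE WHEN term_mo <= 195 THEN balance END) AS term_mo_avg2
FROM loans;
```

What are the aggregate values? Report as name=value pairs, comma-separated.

[term_mo_avg: term_mo BETWEEN 136 AND 270 AND rate_bp >= 1801]
loan_id=200: ✗
loan_id=201: ✗
loan_id=202: ✓ → 15953
loan_id=203: ✗
loan_id=204: ✗
loan_id=205: ✗
loan_id=206: ✗
loan_id=207: ✗
loan_id=208: ✗
loan_id=209: ✗
loan_id=210: ✗
loan_id=211: ✗
loan_id=212: ✗
term_mo_avg = 15953
—
[term_mo_avg2: term_mo <= 195]
loan_id=200: ✗
loan_id=201: ✗
loan_id=202: ✓ → 15953
loan_id=203: ✗
loan_id=204: ✗
loan_id=205: ✓ → 59771
loan_id=206: ✓ → 582
loan_id=207: ✓ → 7560
loan_id=208: ✗
loan_id=209: ✓ → 53362
loan_id=210: ✗
loan_id=211: ✗
loan_id=212: ✓ → 5032
term_mo_avg2 = (15953 + 59771 + 582 + 7560 + 53362 + 5032) / 6 = 23710

term_mo_avg=15953, term_mo_avg2=23710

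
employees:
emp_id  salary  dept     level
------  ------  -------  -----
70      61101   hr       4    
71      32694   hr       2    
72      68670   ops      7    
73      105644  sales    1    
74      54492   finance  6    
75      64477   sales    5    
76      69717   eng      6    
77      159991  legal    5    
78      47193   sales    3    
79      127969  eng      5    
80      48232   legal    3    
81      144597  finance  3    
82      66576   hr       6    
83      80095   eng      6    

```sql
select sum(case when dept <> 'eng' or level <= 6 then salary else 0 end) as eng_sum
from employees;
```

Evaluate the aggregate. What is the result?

emp_id=70: ✓ → 61101
emp_id=71: ✓ → 32694
emp_id=72: ✓ → 68670
emp_id=73: ✓ → 105644
emp_id=74: ✓ → 54492
emp_id=75: ✓ → 64477
emp_id=76: ✓ → 69717
emp_id=77: ✓ → 159991
emp_id=78: ✓ → 47193
emp_id=79: ✓ → 127969
emp_id=80: ✓ → 48232
emp_id=81: ✓ → 144597
emp_id=82: ✓ → 66576
emp_id=83: ✓ → 80095
eng_sum = 61101 + 32694 + 68670 + 105644 + 54492 + 64477 + 69717 + 159991 + 47193 + 127969 + 48232 + 144597 + 66576 + 80095 = 1131448

1131448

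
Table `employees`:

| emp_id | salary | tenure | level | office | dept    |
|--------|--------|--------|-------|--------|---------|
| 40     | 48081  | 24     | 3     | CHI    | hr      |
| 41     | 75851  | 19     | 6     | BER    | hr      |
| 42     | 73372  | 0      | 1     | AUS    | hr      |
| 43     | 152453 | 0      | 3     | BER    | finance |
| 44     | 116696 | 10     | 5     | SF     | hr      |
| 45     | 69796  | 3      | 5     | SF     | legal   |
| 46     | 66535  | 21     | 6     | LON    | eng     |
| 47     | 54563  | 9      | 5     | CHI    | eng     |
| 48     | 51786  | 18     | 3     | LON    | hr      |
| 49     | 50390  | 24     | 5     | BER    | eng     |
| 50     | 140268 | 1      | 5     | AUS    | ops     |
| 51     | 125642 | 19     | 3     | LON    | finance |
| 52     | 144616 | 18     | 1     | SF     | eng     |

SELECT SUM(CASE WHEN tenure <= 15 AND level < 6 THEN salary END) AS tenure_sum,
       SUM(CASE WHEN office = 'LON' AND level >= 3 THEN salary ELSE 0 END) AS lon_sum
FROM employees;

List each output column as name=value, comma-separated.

tenure_sum=607148, lon_sum=243963

[tenure_sum: tenure <= 15 AND level < 6]
emp_id=40: ✗
emp_id=41: ✗
emp_id=42: ✓ → 73372
emp_id=43: ✓ → 152453
emp_id=44: ✓ → 116696
emp_id=45: ✓ → 69796
emp_id=46: ✗
emp_id=47: ✓ → 54563
emp_id=48: ✗
emp_id=49: ✗
emp_id=50: ✓ → 140268
emp_id=51: ✗
emp_id=52: ✗
tenure_sum = 73372 + 152453 + 116696 + 69796 + 54563 + 140268 = 607148
—
[lon_sum: office = 'LON' AND level >= 3]
emp_id=40: ✗
emp_id=41: ✗
emp_id=42: ✗
emp_id=43: ✗
emp_id=44: ✗
emp_id=45: ✗
emp_id=46: ✓ → 66535
emp_id=47: ✗
emp_id=48: ✓ → 51786
emp_id=49: ✗
emp_id=50: ✗
emp_id=51: ✓ → 125642
emp_id=52: ✗
lon_sum = 66535 + 51786 + 125642 = 243963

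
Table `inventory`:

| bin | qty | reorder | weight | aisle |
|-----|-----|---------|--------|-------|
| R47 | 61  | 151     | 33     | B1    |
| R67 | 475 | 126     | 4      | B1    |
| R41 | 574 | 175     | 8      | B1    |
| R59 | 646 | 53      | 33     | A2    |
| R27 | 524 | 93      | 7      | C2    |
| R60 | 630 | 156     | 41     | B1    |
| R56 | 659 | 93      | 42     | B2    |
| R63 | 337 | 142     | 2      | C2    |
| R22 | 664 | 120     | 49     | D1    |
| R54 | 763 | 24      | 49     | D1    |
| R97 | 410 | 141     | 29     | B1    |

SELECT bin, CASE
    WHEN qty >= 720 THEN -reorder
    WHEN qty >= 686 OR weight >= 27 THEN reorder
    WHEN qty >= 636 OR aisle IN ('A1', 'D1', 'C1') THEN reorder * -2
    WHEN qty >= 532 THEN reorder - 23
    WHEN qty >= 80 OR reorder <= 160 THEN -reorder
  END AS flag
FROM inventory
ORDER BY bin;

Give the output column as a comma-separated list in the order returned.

120, -93, 152, 151, -24, 93, 53, 156, -142, -126, 141

bin=R22: qty >= 686 OR weight >= 27 → 120
bin=R27: qty >= 80 OR reorder <= 160 → -93
bin=R41: qty >= 532 → 152
bin=R47: qty >= 686 OR weight >= 27 → 151
bin=R54: qty >= 720 → -24
bin=R56: qty >= 686 OR weight >= 27 → 93
bin=R59: qty >= 686 OR weight >= 27 → 53
bin=R60: qty >= 686 OR weight >= 27 → 156
bin=R63: qty >= 80 OR reorder <= 160 → -142
bin=R67: qty >= 80 OR reorder <= 160 → -126
bin=R97: qty >= 686 OR weight >= 27 → 141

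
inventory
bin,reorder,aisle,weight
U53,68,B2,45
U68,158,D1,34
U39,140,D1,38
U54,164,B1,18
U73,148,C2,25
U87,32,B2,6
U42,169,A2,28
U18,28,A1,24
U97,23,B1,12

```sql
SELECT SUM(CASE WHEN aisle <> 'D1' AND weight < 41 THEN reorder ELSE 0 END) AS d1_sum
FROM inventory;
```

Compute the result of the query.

bin=U53: ✗
bin=U68: ✗
bin=U39: ✗
bin=U54: ✓ → 164
bin=U73: ✓ → 148
bin=U87: ✓ → 32
bin=U42: ✓ → 169
bin=U18: ✓ → 28
bin=U97: ✓ → 23
d1_sum = 164 + 148 + 32 + 169 + 28 + 23 = 564

564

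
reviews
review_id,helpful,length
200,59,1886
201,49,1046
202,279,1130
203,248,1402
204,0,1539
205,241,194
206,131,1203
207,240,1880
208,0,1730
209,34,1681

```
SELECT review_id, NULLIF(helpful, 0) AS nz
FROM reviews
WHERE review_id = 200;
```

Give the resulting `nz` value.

review_id = 200: helpful=59, length=1886.
helpful=59 vs 0: differ → 59

59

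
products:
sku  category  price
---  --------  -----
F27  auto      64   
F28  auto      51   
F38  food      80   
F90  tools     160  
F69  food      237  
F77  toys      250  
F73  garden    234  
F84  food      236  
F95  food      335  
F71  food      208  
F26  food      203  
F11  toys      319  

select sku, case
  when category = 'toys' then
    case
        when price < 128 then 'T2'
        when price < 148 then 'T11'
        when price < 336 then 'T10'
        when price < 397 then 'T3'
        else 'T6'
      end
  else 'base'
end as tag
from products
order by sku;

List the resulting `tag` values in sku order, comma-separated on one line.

T10, base, base, base, base, base, base, base, T10, base, base, base

sku=F11: category='toys' → inner[price < 336] → T10
sku=F26: category='food' → outer ELSE → base
sku=F27: category='auto' → outer ELSE → base
sku=F28: category='auto' → outer ELSE → base
sku=F38: category='food' → outer ELSE → base
sku=F69: category='food' → outer ELSE → base
sku=F71: category='food' → outer ELSE → base
sku=F73: category='garden' → outer ELSE → base
sku=F77: category='toys' → inner[price < 336] → T10
sku=F84: category='food' → outer ELSE → base
sku=F90: category='tools' → outer ELSE → base
sku=F95: category='food' → outer ELSE → base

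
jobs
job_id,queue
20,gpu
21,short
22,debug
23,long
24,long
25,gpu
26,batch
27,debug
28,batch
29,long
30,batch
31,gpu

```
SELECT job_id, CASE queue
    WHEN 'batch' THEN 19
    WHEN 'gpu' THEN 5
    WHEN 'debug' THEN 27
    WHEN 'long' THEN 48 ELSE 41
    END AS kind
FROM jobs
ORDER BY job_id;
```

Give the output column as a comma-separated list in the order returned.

5, 41, 27, 48, 48, 5, 19, 27, 19, 48, 19, 5

job_id=20: queue='gpu' → 5
job_id=21: ELSE → 41
job_id=22: queue='debug' → 27
job_id=23: queue='long' → 48
job_id=24: queue='long' → 48
job_id=25: queue='gpu' → 5
job_id=26: queue='batch' → 19
job_id=27: queue='debug' → 27
job_id=28: queue='batch' → 19
job_id=29: queue='long' → 48
job_id=30: queue='batch' → 19
job_id=31: queue='gpu' → 5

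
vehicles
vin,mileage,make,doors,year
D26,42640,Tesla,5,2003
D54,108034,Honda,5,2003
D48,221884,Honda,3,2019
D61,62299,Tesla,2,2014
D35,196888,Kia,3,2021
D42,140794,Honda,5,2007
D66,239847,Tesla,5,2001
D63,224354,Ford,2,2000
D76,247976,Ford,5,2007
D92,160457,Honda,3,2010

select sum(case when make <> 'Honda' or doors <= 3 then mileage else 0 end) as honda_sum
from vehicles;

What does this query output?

1396345

vin=D26: ✓ → 42640
vin=D54: ✗
vin=D48: ✓ → 221884
vin=D61: ✓ → 62299
vin=D35: ✓ → 196888
vin=D42: ✗
vin=D66: ✓ → 239847
vin=D63: ✓ → 224354
vin=D76: ✓ → 247976
vin=D92: ✓ → 160457
honda_sum = 42640 + 221884 + 62299 + 196888 + 239847 + 224354 + 247976 + 160457 = 1396345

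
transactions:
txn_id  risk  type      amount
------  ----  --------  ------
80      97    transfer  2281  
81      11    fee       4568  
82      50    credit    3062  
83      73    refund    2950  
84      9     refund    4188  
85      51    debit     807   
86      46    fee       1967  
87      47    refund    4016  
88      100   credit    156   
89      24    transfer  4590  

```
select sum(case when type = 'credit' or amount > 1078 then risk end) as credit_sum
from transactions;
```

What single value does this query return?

457

txn_id=80: ✓ → 97
txn_id=81: ✓ → 11
txn_id=82: ✓ → 50
txn_id=83: ✓ → 73
txn_id=84: ✓ → 9
txn_id=85: ✗
txn_id=86: ✓ → 46
txn_id=87: ✓ → 47
txn_id=88: ✓ → 100
txn_id=89: ✓ → 24
credit_sum = 97 + 11 + 50 + 73 + 9 + 46 + 47 + 100 + 24 = 457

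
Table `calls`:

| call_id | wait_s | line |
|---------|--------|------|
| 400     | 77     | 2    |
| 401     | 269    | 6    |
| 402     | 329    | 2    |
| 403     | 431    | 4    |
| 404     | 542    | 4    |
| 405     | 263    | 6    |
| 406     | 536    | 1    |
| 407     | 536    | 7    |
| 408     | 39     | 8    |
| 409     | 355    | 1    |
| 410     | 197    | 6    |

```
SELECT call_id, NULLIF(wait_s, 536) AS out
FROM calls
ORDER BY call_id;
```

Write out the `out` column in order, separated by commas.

77, 269, 329, 431, 542, 263, NULL, NULL, 39, 355, 197

call_id=400: wait_s=77 vs 536: differ → 77
call_id=401: wait_s=269 vs 536: differ → 269
call_id=402: wait_s=329 vs 536: differ → 329
call_id=403: wait_s=431 vs 536: differ → 431
call_id=404: wait_s=542 vs 536: differ → 542
call_id=405: wait_s=263 vs 536: differ → 263
call_id=406: wait_s=536 vs 536: equal → NULL
call_id=407: wait_s=536 vs 536: equal → NULL
call_id=408: wait_s=39 vs 536: differ → 39
call_id=409: wait_s=355 vs 536: differ → 355
call_id=410: wait_s=197 vs 536: differ → 197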